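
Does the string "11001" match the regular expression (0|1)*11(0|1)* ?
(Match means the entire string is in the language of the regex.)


|string| = 5; first = '1'; last = '1'

Yes, "11001" matches (0|1)*11(0|1)*


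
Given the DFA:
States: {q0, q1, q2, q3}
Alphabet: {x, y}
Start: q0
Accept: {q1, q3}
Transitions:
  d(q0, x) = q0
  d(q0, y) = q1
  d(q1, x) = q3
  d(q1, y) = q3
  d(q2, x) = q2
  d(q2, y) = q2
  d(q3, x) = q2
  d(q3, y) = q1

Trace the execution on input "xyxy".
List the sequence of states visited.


Input: xyxy
d(q0, x) = q0
d(q0, y) = q1
d(q1, x) = q3
d(q3, y) = q1


q0 -> q0 -> q1 -> q3 -> q1


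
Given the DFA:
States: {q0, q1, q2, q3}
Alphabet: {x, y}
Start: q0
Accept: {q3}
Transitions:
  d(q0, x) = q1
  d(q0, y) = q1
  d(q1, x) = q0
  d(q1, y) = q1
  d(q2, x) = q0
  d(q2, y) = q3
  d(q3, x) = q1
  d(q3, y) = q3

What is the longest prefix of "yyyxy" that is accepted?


Run the DFA, marking each prefix where the state is accepting:
  "" -> q0 [reject]
  "y" -> q1 [reject]
  "yy" -> q1 [reject]
  "yyy" -> q1 [reject]
  "yyyx" -> q0 [reject]
  "yyyxy" -> q1 [reject]

No prefix is accepted


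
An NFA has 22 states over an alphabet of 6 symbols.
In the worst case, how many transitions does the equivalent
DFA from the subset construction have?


Subset construction: one DFA state per subset of NFA states = 2^22 = 4194304 states.
Each DFA state has 6 outgoing transitions: 4194304 * 6 = 25165824

25165824


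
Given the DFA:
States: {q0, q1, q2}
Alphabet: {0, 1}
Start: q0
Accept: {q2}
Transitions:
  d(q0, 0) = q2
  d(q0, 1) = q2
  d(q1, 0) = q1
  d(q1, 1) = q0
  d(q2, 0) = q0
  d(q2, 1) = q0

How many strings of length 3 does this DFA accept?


Enumerating all length-3 strings:
  "000" -> q2 [accept]
  "001" -> q2 [accept]
  "010" -> q2 [accept]
  "011" -> q2 [accept]
  "100" -> q2 [accept]
  "101" -> q2 [accept]
  "110" -> q2 [accept]
  "111" -> q2 [accept]

8 out of 8


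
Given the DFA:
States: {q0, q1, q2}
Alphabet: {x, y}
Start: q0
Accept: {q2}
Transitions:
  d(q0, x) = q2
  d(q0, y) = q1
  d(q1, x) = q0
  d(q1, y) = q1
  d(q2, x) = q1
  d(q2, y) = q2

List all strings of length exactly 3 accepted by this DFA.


All strings of length 3: 8 total
Accepted: 2

"xyy", "yxx"


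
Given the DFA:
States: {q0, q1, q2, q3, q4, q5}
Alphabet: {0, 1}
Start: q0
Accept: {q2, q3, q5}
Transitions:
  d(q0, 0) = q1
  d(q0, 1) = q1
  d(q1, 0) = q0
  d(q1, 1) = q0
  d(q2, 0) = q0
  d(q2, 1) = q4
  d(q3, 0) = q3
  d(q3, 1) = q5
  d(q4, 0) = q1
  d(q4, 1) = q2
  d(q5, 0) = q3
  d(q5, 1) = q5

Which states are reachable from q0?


BFS from q0:
  layer 0: {q0}
  layer 1: {q1}

{q0, q1}


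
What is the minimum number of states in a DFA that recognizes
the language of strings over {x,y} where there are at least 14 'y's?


States: count = 0, 1, ..., 13, and a final '>= 14' state.
Total: 14 + 1 = 15. Accept = '>= 14' state.

15


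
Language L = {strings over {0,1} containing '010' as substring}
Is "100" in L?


'010' does not occur

No, "100" is not in L


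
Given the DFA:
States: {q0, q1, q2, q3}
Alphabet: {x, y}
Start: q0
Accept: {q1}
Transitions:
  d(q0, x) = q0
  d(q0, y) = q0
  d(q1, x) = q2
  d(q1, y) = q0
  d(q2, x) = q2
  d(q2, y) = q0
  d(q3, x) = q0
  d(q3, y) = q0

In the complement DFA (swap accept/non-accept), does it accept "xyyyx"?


Trace: q0 -> q0 -> q0 -> q0 -> q0 -> q0
Final: q0
Original accept: {q1}
Complement: q0 is not in original accept

Yes, complement accepts (original rejects)


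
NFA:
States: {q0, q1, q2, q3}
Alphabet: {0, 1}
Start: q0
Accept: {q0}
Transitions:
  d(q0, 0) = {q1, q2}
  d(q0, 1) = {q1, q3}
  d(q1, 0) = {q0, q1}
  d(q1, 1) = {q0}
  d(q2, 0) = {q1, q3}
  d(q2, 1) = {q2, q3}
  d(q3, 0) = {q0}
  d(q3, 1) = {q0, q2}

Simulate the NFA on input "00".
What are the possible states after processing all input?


Start: {q0}
  --0--> {q1, q2}
  --0--> {q0, q1, q3}

{q0, q1, q3}


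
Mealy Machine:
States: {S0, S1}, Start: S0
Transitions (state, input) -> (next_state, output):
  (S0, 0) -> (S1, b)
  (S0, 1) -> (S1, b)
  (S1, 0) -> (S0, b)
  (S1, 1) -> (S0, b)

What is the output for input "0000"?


Step-by-step:
  (S0, 0) -> (S1, b)
  (S1, 0) -> (S0, b)
  (S0, 0) -> (S1, b)
  (S1, 0) -> (S0, b)

"bbbb"


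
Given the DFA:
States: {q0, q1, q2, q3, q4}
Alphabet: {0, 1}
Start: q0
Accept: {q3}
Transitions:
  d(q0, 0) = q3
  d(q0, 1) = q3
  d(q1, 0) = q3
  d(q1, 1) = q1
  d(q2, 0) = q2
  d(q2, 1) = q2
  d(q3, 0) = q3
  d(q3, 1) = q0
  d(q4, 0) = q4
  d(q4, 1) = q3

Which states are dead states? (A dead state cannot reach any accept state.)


Forward reachability from each state:
  q0 -> reaches accept state q3 (live)
  q1 -> reaches accept state q3 (live)
  q2 -> reaches {q2}, no accept state (dead)
  q3 -> reaches accept state q3 (live)
  q4 -> reaches accept state q3 (live)

{q2}


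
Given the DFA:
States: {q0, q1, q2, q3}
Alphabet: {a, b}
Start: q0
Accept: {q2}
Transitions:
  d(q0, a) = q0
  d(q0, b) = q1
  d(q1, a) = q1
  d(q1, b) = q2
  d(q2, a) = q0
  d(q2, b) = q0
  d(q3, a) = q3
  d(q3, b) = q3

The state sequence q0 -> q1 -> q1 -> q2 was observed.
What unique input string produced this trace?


Trace back each transition to find the symbol:
  q0 --[b]--> q1
  q1 --[a]--> q1
  q1 --[b]--> q2

"bab"


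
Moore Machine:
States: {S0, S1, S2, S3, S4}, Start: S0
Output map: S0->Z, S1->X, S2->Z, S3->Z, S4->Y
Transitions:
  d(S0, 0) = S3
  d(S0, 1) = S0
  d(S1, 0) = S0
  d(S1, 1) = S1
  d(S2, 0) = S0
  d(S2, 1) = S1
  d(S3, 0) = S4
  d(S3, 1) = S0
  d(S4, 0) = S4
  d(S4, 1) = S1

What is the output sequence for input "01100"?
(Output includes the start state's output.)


Start: S0 (output Z)
  --0--> S3 (output Z)
  --1--> S0 (output Z)
  --1--> S0 (output Z)
  --0--> S3 (output Z)
  --0--> S4 (output Y)

"ZZZZZY"


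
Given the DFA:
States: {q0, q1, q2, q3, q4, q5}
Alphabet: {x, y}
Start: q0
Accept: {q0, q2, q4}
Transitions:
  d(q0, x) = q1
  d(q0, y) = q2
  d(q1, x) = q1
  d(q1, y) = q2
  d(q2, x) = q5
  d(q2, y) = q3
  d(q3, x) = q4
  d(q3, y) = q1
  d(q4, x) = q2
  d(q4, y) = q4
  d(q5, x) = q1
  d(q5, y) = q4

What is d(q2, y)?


Looking up transition d(q2, y)

q3


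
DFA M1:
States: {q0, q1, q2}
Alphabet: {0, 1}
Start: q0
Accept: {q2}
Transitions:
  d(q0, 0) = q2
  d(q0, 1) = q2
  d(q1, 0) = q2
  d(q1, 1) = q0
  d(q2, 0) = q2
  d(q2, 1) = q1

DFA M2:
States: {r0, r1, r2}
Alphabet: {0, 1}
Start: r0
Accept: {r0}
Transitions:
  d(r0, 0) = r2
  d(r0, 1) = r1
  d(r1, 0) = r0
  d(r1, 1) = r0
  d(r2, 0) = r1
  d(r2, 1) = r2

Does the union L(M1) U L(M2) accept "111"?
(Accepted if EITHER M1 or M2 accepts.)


M1: final=q0 accepted=False
M2: final=r1 accepted=False

No, union rejects (neither accepts)


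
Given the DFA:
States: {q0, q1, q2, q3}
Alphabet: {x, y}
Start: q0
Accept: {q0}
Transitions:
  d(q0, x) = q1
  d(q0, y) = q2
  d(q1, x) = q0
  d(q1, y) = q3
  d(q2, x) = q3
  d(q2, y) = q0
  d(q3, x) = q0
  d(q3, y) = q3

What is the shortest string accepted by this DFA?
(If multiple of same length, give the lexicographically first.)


BFS by string length (lex-first path to each state shown):
  len 0: q0<-""
Found accept state at length 0.

"" (empty string)


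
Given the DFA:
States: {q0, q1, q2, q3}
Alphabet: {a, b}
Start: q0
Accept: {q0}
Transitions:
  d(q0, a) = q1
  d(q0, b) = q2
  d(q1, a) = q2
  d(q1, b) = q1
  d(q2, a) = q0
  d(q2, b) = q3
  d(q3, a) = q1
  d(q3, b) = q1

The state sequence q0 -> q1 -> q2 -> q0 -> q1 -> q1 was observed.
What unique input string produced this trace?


Trace back each transition to find the symbol:
  q0 --[a]--> q1
  q1 --[a]--> q2
  q2 --[a]--> q0
  q0 --[a]--> q1
  q1 --[b]--> q1

"aaaab"


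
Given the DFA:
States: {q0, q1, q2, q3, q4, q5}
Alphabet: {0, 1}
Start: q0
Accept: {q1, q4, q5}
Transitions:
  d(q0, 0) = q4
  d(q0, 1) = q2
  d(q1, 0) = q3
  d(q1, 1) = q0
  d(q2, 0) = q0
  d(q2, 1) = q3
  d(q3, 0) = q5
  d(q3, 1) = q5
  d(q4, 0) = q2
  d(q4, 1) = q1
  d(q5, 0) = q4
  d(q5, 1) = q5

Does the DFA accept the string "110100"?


Trace: q0 -> q2 -> q3 -> q5 -> q5 -> q4 -> q2
Final state: q2
Accept states: {q1, q4, q5}

No, rejected (final state q2 is not an accept state)


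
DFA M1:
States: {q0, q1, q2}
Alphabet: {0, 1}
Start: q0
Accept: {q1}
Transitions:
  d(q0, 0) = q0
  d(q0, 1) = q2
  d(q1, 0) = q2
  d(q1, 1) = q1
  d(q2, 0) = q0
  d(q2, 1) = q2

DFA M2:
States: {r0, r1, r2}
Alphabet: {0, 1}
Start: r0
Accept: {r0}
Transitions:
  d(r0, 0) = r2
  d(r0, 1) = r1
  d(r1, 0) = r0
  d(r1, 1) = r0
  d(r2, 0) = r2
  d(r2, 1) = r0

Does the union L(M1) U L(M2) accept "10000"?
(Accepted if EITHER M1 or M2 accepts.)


M1: final=q0 accepted=False
M2: final=r2 accepted=False

No, union rejects (neither accepts)


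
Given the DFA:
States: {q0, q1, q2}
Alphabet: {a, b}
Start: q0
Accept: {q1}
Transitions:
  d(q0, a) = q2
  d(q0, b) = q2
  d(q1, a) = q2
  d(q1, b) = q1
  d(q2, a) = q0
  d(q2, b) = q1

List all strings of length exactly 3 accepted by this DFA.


All strings of length 3: 8 total
Accepted: 2

"abb", "bbb"


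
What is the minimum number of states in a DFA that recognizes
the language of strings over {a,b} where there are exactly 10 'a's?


States: count = 0, 1, ..., 10 (that's 11 states), plus a dead state for count > 10.
Total: 11 + 1 = 12. Accept = count-10 state.

12


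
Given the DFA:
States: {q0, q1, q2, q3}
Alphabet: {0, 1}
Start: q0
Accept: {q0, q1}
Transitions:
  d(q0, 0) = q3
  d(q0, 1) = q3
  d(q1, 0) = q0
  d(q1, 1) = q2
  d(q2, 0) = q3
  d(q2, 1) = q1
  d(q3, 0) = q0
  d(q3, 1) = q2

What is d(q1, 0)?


Looking up transition d(q1, 0)

q0


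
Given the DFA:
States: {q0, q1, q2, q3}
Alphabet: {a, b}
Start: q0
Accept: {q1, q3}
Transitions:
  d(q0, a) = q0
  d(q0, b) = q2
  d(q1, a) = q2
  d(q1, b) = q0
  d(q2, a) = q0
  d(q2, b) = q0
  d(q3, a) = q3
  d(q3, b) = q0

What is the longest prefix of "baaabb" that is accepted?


Run the DFA, marking each prefix where the state is accepting:
  "" -> q0 [reject]
  "b" -> q2 [reject]
  "ba" -> q0 [reject]
  "baa" -> q0 [reject]
  "baaa" -> q0 [reject]
  "baaab" -> q2 [reject]
  "baaabb" -> q0 [reject]

No prefix is accepted


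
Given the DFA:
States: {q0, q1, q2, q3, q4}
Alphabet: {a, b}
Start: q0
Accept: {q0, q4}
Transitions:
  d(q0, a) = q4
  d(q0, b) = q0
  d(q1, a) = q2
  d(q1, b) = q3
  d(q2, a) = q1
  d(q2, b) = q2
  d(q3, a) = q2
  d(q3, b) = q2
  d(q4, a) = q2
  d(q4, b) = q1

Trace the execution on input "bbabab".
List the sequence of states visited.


Input: bbabab
d(q0, b) = q0
d(q0, b) = q0
d(q0, a) = q4
d(q4, b) = q1
d(q1, a) = q2
d(q2, b) = q2


q0 -> q0 -> q0 -> q4 -> q1 -> q2 -> q2


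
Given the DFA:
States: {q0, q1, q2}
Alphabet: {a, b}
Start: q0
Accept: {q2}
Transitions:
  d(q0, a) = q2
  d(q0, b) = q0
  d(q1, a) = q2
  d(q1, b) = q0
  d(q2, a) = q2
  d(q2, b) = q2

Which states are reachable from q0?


BFS from q0:
  layer 0: {q0}
  layer 1: {q2}

{q0, q2}


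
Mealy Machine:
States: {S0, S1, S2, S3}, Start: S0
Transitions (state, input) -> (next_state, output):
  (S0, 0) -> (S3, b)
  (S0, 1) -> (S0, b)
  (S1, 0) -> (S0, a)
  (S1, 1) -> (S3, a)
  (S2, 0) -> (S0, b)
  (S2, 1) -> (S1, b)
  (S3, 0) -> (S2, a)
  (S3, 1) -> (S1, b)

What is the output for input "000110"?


Step-by-step:
  (S0, 0) -> (S3, b)
  (S3, 0) -> (S2, a)
  (S2, 0) -> (S0, b)
  (S0, 1) -> (S0, b)
  (S0, 1) -> (S0, b)
  (S0, 0) -> (S3, b)

"babbbb"


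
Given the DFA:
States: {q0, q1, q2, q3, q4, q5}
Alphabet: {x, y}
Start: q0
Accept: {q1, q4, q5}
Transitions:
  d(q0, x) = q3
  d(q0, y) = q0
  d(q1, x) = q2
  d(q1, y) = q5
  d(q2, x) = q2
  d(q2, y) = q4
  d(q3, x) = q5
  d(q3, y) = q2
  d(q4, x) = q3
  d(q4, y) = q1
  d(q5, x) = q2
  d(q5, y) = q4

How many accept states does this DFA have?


Accept states listed: {q1, q4, q5}
Counting: q1(1) q4(2) q5(3)

3


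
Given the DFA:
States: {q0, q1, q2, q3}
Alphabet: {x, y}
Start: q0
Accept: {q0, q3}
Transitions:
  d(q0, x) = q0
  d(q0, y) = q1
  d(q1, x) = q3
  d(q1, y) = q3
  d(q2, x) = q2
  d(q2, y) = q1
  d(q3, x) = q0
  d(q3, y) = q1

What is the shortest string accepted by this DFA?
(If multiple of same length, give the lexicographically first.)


BFS by string length (lex-first path to each state shown):
  len 0: q0<-""
Found accept state at length 0.

"" (empty string)


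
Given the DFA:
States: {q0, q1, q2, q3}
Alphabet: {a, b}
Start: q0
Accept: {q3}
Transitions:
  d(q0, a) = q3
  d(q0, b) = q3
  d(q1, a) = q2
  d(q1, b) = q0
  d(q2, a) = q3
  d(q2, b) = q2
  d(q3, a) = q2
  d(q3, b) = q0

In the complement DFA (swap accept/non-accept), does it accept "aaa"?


Trace: q0 -> q3 -> q2 -> q3
Final: q3
Original accept: {q3}
Complement: q3 is in original accept

No, complement rejects (original accepts)


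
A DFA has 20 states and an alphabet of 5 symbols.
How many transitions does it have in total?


Each state has exactly one transition per symbol.
20 * 5 = 100

100


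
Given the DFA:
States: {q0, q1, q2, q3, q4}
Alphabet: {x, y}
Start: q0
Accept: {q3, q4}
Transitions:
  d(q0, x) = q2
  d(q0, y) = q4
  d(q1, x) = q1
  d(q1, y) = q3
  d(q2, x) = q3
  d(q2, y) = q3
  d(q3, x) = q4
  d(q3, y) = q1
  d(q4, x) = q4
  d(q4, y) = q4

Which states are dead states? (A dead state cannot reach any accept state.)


Forward reachability from each state:
  q0 -> reaches accept state q3 (live)
  q1 -> reaches accept state q3 (live)
  q2 -> reaches accept state q3 (live)
  q3 -> reaches accept state q3 (live)
  q4 -> reaches accept state q4 (live)

None (all states can reach an accept state)


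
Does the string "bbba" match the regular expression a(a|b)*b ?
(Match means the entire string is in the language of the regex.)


|string| = 4; first = 'b'; last = 'a'

No, "bbba" does not match a(a|b)*b


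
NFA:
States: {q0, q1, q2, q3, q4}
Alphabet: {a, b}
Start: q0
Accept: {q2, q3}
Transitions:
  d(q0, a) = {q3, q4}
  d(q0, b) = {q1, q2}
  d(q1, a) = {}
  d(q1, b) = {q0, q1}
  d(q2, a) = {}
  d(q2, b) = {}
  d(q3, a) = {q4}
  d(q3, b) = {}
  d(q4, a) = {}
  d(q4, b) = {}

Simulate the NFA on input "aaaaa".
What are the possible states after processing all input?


Start: {q0}
  --a--> {q3, q4}
  --a--> {q4}
  --a--> {}
  --a--> {}
  --a--> {}

{} (empty set, no valid transitions)


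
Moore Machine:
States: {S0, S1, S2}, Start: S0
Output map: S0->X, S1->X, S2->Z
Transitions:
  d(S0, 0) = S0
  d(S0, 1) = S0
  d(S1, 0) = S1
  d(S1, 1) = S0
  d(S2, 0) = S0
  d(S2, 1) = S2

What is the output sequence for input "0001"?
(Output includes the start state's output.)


Start: S0 (output X)
  --0--> S0 (output X)
  --0--> S0 (output X)
  --0--> S0 (output X)
  --1--> S0 (output X)

"XXXXX"


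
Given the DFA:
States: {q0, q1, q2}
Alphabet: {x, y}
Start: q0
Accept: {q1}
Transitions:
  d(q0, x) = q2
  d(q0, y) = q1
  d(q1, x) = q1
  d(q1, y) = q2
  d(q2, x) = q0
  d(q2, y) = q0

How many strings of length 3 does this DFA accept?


Enumerating all length-3 strings:
  "xxx" -> q2 [reject]
  "xxy" -> q1 [accept]
  "xyx" -> q2 [reject]
  "xyy" -> q1 [accept]
  "yxx" -> q1 [accept]
  "yxy" -> q2 [reject]
  "yyx" -> q0 [reject]
  "yyy" -> q0 [reject]

3 out of 8


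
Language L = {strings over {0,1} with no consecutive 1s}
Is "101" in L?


'11' does not occur

Yes, "101" is in L


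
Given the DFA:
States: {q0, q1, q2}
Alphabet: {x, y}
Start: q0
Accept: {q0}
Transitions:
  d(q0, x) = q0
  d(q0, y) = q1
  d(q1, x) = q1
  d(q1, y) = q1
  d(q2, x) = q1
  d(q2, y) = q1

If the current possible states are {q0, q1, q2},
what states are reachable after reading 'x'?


Apply transition on 'x' from each current state:
  d(q0, x) = q0
  d(q1, x) = q1
  d(q2, x) = q1

{q0, q1}


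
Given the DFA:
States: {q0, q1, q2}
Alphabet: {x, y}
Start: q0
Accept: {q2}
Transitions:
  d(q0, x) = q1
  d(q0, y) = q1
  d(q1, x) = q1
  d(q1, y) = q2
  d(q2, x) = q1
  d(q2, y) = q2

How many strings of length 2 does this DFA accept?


Enumerating all length-2 strings:
  "xx" -> q1 [reject]
  "xy" -> q2 [accept]
  "yx" -> q1 [reject]
  "yy" -> q2 [accept]

2 out of 4


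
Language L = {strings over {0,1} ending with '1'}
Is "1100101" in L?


last symbol = '1'

Yes, "1100101" is in L


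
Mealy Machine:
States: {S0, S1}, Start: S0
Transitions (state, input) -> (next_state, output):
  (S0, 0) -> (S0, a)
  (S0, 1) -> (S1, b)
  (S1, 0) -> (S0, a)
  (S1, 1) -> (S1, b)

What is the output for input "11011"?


Step-by-step:
  (S0, 1) -> (S1, b)
  (S1, 1) -> (S1, b)
  (S1, 0) -> (S0, a)
  (S0, 1) -> (S1, b)
  (S1, 1) -> (S1, b)

"bbabb"


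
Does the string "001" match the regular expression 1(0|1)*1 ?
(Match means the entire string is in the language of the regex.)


|string| = 3; first = '0'; last = '1'

No, "001" does not match 1(0|1)*1


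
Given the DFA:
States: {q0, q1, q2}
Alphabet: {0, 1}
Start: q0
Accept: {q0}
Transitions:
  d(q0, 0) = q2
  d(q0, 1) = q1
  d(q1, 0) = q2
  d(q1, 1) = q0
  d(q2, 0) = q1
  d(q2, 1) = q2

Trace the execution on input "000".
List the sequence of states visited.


Input: 000
d(q0, 0) = q2
d(q2, 0) = q1
d(q1, 0) = q2


q0 -> q2 -> q1 -> q2


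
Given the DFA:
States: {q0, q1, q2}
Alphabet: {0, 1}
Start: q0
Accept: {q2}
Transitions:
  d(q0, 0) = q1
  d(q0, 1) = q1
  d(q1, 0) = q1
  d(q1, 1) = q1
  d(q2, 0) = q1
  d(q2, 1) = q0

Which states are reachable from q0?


BFS from q0:
  layer 0: {q0}
  layer 1: {q1}

{q0, q1}


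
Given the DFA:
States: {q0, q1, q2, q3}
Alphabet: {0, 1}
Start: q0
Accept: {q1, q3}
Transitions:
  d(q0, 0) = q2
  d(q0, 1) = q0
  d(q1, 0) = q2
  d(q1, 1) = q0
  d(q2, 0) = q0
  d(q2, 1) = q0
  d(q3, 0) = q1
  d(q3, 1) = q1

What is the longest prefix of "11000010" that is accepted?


Run the DFA, marking each prefix where the state is accepting:
  "" -> q0 [reject]
  "1" -> q0 [reject]
  "11" -> q0 [reject]
  "110" -> q2 [reject]
  "1100" -> q0 [reject]
  "11000" -> q2 [reject]
  "110000" -> q0 [reject]
  "1100001" -> q0 [reject]
  "11000010" -> q2 [reject]

No prefix is accepted


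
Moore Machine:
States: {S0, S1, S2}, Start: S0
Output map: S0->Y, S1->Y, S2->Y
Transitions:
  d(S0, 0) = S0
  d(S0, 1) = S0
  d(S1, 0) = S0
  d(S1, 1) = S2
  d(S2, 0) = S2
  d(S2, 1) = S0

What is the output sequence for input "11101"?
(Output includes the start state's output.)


Start: S0 (output Y)
  --1--> S0 (output Y)
  --1--> S0 (output Y)
  --1--> S0 (output Y)
  --0--> S0 (output Y)
  --1--> S0 (output Y)

"YYYYYY"


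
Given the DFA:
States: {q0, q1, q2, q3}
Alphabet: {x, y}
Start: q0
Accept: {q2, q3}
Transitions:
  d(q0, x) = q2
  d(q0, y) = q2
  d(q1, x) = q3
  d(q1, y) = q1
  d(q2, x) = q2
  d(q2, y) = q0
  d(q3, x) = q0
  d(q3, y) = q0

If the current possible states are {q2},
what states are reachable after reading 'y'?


Apply transition on 'y' from each current state:
  d(q2, y) = q0

{q0}


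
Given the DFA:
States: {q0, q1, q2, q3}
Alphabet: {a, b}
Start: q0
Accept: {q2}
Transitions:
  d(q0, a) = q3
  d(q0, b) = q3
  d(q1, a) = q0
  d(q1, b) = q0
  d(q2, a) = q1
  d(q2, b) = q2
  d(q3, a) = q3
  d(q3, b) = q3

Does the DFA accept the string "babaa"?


Trace: q0 -> q3 -> q3 -> q3 -> q3 -> q3
Final state: q3
Accept states: {q2}

No, rejected (final state q3 is not an accept state)


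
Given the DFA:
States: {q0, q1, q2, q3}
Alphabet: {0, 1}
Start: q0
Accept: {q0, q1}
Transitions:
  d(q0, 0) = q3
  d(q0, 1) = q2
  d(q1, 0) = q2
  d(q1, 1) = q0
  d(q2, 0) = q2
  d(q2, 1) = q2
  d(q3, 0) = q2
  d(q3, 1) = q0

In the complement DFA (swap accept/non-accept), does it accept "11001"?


Trace: q0 -> q2 -> q2 -> q2 -> q2 -> q2
Final: q2
Original accept: {q0, q1}
Complement: q2 is not in original accept

Yes, complement accepts (original rejects)


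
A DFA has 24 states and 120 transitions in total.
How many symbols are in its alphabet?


Each state has exactly one transition per symbol.
|alphabet| = transitions / states = 120 / 24 = 5

5


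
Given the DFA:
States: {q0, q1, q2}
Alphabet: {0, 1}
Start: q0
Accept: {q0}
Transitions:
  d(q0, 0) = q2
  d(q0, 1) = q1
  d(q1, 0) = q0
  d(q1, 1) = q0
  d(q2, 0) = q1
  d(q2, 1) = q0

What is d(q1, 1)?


Looking up transition d(q1, 1)

q0


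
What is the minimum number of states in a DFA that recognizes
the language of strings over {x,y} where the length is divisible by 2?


States track (length) mod 2.
Need 2 states: one per remainder 0..1; accept = remainder 0.

2


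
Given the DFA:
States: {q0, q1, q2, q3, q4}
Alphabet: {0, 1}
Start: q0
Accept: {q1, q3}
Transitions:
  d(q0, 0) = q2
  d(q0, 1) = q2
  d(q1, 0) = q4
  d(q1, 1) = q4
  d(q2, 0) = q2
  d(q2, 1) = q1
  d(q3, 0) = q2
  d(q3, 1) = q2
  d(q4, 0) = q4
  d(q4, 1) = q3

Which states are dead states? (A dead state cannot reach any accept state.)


Forward reachability from each state:
  q0 -> reaches accept state q1 (live)
  q1 -> reaches accept state q1 (live)
  q2 -> reaches accept state q1 (live)
  q3 -> reaches accept state q1 (live)
  q4 -> reaches accept state q1 (live)

None (all states can reach an accept state)


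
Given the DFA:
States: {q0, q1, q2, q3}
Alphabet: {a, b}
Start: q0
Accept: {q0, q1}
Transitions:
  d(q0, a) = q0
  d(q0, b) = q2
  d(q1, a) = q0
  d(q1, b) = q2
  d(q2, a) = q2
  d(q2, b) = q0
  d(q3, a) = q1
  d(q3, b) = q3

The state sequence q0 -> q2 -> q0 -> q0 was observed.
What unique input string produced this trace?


Trace back each transition to find the symbol:
  q0 --[b]--> q2
  q2 --[b]--> q0
  q0 --[a]--> q0

"bba"


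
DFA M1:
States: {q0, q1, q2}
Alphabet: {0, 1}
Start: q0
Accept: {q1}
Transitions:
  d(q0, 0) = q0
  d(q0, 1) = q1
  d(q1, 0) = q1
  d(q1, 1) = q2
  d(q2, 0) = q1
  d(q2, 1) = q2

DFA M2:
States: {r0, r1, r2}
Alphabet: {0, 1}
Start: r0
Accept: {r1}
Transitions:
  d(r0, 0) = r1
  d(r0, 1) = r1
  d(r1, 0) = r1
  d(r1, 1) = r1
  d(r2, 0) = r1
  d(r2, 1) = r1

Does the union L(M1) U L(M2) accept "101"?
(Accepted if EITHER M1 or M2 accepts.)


M1: final=q2 accepted=False
M2: final=r1 accepted=True

Yes, union accepts


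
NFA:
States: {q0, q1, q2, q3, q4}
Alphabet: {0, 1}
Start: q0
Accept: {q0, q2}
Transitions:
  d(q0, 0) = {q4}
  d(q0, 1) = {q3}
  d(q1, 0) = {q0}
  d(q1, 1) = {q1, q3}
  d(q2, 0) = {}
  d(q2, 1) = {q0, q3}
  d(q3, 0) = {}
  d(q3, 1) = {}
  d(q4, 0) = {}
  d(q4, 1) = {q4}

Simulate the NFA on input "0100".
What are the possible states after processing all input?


Start: {q0}
  --0--> {q4}
  --1--> {q4}
  --0--> {}
  --0--> {}

{} (empty set, no valid transitions)


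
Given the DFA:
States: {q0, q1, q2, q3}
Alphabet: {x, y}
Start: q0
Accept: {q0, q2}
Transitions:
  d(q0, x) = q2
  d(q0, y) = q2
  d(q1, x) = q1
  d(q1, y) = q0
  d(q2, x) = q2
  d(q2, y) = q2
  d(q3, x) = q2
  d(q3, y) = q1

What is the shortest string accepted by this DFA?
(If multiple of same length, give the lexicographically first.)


BFS by string length (lex-first path to each state shown):
  len 0: q0<-""
Found accept state at length 0.

"" (empty string)


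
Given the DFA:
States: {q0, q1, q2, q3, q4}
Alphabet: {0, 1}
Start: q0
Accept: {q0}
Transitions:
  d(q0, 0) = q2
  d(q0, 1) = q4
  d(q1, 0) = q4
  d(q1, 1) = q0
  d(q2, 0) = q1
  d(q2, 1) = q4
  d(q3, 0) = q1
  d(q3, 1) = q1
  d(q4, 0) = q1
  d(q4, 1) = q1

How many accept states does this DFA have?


Accept states listed: {q0}
Counting: q0(1)

1


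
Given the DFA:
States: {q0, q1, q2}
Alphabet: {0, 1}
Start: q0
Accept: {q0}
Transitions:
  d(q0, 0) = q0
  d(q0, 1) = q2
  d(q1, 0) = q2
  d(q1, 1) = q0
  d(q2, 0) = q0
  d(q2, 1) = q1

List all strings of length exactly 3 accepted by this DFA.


All strings of length 3: 8 total
Accepted: 4

"000", "010", "100", "111"


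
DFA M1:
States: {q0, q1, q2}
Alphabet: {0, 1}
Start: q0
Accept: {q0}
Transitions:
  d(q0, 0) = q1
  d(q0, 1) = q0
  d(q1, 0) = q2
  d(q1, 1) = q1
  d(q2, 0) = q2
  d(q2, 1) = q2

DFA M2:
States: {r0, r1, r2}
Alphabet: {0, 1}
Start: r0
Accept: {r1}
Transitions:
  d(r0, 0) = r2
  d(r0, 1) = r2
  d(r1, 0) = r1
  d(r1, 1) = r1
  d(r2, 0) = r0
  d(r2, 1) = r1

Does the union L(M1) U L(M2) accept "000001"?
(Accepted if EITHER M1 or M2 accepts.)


M1: final=q2 accepted=False
M2: final=r1 accepted=True

Yes, union accepts


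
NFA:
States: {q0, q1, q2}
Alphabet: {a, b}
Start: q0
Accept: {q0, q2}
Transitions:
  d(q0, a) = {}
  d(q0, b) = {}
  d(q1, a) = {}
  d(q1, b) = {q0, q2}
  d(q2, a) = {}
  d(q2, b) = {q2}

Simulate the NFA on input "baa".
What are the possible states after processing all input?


Start: {q0}
  --b--> {}
  --a--> {}
  --a--> {}

{} (empty set, no valid transitions)


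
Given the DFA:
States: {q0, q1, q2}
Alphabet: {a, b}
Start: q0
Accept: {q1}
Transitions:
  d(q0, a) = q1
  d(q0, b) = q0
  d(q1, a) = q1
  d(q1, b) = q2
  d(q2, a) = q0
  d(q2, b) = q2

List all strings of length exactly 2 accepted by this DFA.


All strings of length 2: 4 total
Accepted: 2

"aa", "ba"


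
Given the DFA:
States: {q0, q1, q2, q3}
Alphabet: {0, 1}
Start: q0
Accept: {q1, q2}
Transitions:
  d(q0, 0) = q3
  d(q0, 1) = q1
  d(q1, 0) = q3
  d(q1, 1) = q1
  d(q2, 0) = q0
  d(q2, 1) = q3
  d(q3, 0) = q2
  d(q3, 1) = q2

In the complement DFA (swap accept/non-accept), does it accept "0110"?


Trace: q0 -> q3 -> q2 -> q3 -> q2
Final: q2
Original accept: {q1, q2}
Complement: q2 is in original accept

No, complement rejects (original accepts)


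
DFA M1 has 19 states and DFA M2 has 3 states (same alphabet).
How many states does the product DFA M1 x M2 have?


Product construction pairs every M1 state with every M2 state.
19 * 3 = 57

57


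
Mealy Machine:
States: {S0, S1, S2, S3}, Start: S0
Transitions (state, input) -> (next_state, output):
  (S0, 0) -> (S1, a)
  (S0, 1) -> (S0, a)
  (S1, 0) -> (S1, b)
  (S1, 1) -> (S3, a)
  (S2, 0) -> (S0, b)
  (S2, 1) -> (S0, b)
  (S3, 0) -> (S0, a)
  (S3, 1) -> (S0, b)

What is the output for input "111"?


Step-by-step:
  (S0, 1) -> (S0, a)
  (S0, 1) -> (S0, a)
  (S0, 1) -> (S0, a)

"aaa"


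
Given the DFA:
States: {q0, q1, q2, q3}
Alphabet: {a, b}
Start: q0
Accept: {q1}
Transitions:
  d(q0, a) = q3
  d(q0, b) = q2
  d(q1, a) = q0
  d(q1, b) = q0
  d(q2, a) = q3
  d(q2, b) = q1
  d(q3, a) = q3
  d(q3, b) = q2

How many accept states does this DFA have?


Accept states listed: {q1}
Counting: q1(1)

1


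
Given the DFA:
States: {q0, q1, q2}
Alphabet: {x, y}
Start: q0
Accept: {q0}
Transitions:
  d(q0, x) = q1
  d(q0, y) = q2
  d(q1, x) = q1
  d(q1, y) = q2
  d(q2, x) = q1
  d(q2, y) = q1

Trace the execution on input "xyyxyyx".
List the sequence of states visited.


Input: xyyxyyx
d(q0, x) = q1
d(q1, y) = q2
d(q2, y) = q1
d(q1, x) = q1
d(q1, y) = q2
d(q2, y) = q1
d(q1, x) = q1


q0 -> q1 -> q2 -> q1 -> q1 -> q2 -> q1 -> q1


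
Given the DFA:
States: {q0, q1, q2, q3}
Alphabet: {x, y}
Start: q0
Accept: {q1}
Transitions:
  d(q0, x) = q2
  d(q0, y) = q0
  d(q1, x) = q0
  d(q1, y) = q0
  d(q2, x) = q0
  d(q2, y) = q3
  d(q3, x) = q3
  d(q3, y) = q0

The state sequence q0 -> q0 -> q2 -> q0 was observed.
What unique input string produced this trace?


Trace back each transition to find the symbol:
  q0 --[y]--> q0
  q0 --[x]--> q2
  q2 --[x]--> q0

"yxx"


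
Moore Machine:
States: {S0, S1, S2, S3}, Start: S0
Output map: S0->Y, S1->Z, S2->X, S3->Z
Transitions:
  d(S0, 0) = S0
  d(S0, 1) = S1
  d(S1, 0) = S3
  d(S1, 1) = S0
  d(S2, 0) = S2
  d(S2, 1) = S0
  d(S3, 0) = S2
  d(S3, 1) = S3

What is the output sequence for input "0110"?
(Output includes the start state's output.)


Start: S0 (output Y)
  --0--> S0 (output Y)
  --1--> S1 (output Z)
  --1--> S0 (output Y)
  --0--> S0 (output Y)

"YYZYY"


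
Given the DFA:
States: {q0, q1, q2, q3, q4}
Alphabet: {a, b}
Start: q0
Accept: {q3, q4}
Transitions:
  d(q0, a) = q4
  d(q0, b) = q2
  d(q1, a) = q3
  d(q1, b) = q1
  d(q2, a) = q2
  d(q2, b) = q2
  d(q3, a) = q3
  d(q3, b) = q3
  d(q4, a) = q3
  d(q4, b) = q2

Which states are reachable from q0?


BFS from q0:
  layer 0: {q0}
  layer 1: {q2, q4}
  layer 2: {q3}

{q0, q2, q3, q4}


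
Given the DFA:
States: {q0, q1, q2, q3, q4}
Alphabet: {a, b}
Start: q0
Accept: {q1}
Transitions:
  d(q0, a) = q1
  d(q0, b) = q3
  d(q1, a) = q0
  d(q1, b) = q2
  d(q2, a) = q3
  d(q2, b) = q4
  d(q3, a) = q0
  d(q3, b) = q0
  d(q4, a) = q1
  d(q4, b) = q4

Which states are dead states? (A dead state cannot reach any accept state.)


Forward reachability from each state:
  q0 -> reaches accept state q1 (live)
  q1 -> reaches accept state q1 (live)
  q2 -> reaches accept state q1 (live)
  q3 -> reaches accept state q1 (live)
  q4 -> reaches accept state q1 (live)

None (all states can reach an accept state)


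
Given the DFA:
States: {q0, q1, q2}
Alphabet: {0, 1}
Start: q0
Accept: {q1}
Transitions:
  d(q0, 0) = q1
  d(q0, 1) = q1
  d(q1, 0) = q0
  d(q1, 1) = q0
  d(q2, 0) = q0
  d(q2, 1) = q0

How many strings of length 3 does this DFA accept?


Enumerating all length-3 strings:
  "000" -> q1 [accept]
  "001" -> q1 [accept]
  "010" -> q1 [accept]
  "011" -> q1 [accept]
  "100" -> q1 [accept]
  "101" -> q1 [accept]
  "110" -> q1 [accept]
  "111" -> q1 [accept]

8 out of 8


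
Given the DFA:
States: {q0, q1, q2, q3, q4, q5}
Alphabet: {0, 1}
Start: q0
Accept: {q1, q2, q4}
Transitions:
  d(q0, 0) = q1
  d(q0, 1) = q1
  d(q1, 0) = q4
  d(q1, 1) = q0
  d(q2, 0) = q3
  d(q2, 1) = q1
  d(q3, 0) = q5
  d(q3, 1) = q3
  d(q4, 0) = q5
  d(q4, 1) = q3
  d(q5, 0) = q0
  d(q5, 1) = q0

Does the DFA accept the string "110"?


Trace: q0 -> q1 -> q0 -> q1
Final state: q1
Accept states: {q1, q2, q4}

Yes, accepted (final state q1 is an accept state)


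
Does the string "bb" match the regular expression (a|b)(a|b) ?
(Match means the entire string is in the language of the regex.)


|string| = 2; first = 'b'; last = 'b'

Yes, "bb" matches (a|b)(a|b)


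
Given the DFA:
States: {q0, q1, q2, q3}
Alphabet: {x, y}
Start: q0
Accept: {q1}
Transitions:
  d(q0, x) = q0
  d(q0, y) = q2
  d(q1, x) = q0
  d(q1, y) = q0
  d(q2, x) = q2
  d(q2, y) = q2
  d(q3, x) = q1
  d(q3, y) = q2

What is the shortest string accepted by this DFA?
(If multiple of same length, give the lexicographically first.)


BFS by string length (lex-first path to each state shown):
  len 0: q0<-""
  len 1: q0<-"x", q2<-"y"
  len 2: q0<-"xx", q2<-"xy"
  len 3: q0<-"xxx", q2<-"xxy"
  len 4: q0<-"xxxx", q2<-"xxxy"
  len 5: q0<-"xxxxx", q2<-"xxxxy"
  len 6: q0<-"xxxxxx", q2<-"xxxxxy"
  len 7: q0<-"xxxxxxx", q2<-"xxxxxxy"
  len 8: q0<-"xxxxxxxx", q2<-"xxxxxxxy"

No string accepted (empty language)


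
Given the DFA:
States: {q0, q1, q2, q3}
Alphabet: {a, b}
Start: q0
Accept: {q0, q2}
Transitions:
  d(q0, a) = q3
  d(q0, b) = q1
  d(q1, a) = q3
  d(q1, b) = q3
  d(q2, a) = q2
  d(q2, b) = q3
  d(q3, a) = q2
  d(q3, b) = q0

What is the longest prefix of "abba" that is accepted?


Run the DFA, marking each prefix where the state is accepting:
  "" -> q0 [accept]
  "a" -> q3 [reject]
  "ab" -> q0 [accept]
  "abb" -> q1 [reject]
  "abba" -> q3 [reject]

"ab"


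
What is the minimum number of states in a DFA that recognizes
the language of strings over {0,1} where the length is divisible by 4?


States track (length) mod 4.
Need 4 states: one per remainder 0..3; accept = remainder 0.

4


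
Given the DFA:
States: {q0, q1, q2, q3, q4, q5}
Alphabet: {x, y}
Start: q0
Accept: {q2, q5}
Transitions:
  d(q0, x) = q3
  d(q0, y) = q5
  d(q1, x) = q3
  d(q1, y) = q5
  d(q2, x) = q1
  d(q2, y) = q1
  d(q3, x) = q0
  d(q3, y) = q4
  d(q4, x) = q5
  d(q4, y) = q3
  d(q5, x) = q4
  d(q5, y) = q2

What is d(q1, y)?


Looking up transition d(q1, y)

q5


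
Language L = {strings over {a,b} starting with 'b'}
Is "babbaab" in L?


first symbol = 'b'

Yes, "babbaab" is in L


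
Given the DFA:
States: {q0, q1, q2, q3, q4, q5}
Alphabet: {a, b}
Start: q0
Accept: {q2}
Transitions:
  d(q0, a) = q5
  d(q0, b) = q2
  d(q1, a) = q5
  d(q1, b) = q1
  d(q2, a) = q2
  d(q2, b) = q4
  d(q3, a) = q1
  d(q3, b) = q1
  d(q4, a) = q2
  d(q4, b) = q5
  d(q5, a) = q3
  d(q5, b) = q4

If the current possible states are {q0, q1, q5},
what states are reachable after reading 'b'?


Apply transition on 'b' from each current state:
  d(q0, b) = q2
  d(q1, b) = q1
  d(q5, b) = q4

{q1, q2, q4}


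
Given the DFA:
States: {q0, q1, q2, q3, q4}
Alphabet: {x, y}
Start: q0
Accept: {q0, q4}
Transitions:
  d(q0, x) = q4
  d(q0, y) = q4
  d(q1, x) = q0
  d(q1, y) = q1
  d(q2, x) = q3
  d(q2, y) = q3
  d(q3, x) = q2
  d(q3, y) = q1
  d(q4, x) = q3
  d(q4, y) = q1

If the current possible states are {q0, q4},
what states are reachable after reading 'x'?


Apply transition on 'x' from each current state:
  d(q0, x) = q4
  d(q4, x) = q3

{q3, q4}


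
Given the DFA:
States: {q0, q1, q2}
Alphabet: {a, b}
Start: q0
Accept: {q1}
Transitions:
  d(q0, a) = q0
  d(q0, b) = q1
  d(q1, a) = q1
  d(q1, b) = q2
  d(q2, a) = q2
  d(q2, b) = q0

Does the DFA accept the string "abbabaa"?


Trace: q0 -> q0 -> q1 -> q2 -> q2 -> q0 -> q0 -> q0
Final state: q0
Accept states: {q1}

No, rejected (final state q0 is not an accept state)


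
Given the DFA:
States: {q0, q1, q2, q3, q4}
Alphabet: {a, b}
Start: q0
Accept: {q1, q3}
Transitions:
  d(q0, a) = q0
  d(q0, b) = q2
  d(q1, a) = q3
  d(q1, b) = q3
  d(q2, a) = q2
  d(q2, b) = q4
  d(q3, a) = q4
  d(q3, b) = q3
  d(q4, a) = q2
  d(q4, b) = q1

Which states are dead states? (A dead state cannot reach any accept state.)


Forward reachability from each state:
  q0 -> reaches accept state q1 (live)
  q1 -> reaches accept state q1 (live)
  q2 -> reaches accept state q1 (live)
  q3 -> reaches accept state q1 (live)
  q4 -> reaches accept state q1 (live)

None (all states can reach an accept state)


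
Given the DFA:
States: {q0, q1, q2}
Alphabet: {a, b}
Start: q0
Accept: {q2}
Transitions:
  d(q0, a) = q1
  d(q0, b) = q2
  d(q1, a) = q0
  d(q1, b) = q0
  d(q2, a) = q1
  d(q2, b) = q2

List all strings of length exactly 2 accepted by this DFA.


All strings of length 2: 4 total
Accepted: 1

"bb"


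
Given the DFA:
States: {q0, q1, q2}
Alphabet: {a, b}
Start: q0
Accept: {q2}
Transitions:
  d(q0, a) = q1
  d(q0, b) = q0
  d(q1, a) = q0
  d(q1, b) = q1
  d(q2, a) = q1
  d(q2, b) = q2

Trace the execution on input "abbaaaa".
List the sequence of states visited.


Input: abbaaaa
d(q0, a) = q1
d(q1, b) = q1
d(q1, b) = q1
d(q1, a) = q0
d(q0, a) = q1
d(q1, a) = q0
d(q0, a) = q1


q0 -> q1 -> q1 -> q1 -> q0 -> q1 -> q0 -> q1


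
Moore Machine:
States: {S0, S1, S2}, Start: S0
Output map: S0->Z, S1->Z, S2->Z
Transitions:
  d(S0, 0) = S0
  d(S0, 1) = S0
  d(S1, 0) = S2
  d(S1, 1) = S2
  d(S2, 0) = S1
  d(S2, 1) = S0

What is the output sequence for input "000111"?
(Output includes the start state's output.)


Start: S0 (output Z)
  --0--> S0 (output Z)
  --0--> S0 (output Z)
  --0--> S0 (output Z)
  --1--> S0 (output Z)
  --1--> S0 (output Z)
  --1--> S0 (output Z)

"ZZZZZZZ"


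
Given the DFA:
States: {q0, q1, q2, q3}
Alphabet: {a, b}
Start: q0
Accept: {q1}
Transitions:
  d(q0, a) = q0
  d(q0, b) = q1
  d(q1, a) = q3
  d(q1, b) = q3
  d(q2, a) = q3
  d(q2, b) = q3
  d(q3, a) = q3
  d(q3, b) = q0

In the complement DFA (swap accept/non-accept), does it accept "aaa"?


Trace: q0 -> q0 -> q0 -> q0
Final: q0
Original accept: {q1}
Complement: q0 is not in original accept

Yes, complement accepts (original rejects)


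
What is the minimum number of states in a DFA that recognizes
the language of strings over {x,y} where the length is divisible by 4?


States track (length) mod 4.
Need 4 states: one per remainder 0..3; accept = remainder 0.

4


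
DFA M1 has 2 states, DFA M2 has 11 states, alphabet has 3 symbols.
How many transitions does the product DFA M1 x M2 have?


Product DFA has 2 * 11 = 22 states.
Each has 3 transitions: 22 * 3 = 66

66


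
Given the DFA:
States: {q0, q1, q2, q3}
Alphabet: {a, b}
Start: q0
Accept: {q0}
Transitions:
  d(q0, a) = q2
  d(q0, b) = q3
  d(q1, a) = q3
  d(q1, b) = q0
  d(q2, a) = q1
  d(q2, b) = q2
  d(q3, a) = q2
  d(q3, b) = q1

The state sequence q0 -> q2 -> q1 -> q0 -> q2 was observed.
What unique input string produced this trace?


Trace back each transition to find the symbol:
  q0 --[a]--> q2
  q2 --[a]--> q1
  q1 --[b]--> q0
  q0 --[a]--> q2

"aaba"


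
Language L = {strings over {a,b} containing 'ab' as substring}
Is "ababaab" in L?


'ab' occurs at index 0

Yes, "ababaab" is in L


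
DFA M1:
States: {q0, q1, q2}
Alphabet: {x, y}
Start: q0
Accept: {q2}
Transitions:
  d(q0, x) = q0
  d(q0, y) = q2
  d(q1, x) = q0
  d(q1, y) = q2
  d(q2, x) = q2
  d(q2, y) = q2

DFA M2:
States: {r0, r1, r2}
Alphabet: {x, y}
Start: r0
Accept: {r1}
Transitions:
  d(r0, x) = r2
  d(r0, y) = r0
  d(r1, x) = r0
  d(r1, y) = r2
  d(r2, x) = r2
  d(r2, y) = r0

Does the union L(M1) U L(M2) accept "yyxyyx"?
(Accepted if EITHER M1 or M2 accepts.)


M1: final=q2 accepted=True
M2: final=r2 accepted=False

Yes, union accepts


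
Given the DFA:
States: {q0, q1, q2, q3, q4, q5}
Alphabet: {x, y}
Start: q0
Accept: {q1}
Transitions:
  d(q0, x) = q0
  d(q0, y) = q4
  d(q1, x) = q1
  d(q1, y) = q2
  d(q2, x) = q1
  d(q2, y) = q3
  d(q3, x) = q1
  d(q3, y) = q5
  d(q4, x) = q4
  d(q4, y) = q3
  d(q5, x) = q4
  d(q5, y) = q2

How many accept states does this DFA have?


Accept states listed: {q1}
Counting: q1(1)

1


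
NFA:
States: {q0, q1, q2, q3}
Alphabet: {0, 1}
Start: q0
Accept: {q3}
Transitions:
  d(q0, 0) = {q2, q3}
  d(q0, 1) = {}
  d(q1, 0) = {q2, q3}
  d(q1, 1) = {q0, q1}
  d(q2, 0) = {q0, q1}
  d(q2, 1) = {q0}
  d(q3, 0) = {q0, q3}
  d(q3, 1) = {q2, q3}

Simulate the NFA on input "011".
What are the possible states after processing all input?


Start: {q0}
  --0--> {q2, q3}
  --1--> {q0, q2, q3}
  --1--> {q0, q2, q3}

{q0, q2, q3}


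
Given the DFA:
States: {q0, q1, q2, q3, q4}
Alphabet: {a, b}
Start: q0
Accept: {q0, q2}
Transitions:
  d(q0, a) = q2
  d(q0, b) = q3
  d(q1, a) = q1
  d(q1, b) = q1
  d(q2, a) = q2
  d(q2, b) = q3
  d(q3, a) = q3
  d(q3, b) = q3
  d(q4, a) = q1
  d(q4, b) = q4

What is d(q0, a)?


Looking up transition d(q0, a)

q2


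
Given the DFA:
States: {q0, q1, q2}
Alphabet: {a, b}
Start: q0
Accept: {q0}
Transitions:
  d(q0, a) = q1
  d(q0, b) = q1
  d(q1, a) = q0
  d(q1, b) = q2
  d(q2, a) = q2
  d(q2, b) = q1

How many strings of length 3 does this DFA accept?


Enumerating all length-3 strings:
  "aaa" -> q1 [reject]
  "aab" -> q1 [reject]
  "aba" -> q2 [reject]
  "abb" -> q1 [reject]
  "baa" -> q1 [reject]
  "bab" -> q1 [reject]
  "bba" -> q2 [reject]
  "bbb" -> q1 [reject]

0 out of 8


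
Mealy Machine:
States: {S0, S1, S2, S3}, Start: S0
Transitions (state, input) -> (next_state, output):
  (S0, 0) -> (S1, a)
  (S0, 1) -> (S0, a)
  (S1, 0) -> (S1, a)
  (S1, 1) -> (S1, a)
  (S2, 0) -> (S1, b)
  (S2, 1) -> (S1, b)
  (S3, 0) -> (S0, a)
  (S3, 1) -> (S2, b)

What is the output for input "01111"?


Step-by-step:
  (S0, 0) -> (S1, a)
  (S1, 1) -> (S1, a)
  (S1, 1) -> (S1, a)
  (S1, 1) -> (S1, a)
  (S1, 1) -> (S1, a)

"aaaaa"


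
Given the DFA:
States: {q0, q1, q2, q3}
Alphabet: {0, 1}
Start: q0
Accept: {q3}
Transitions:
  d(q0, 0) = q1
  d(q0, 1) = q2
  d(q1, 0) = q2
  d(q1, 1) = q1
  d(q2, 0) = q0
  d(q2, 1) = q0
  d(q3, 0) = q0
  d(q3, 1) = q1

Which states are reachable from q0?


BFS from q0:
  layer 0: {q0}
  layer 1: {q1, q2}

{q0, q1, q2}


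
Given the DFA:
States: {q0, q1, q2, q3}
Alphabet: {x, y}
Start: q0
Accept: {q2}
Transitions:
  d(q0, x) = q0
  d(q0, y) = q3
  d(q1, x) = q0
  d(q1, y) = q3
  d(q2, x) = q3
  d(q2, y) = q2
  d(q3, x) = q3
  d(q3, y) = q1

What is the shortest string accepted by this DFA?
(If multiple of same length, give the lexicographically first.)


BFS by string length (lex-first path to each state shown):
  len 0: q0<-""
  len 1: q0<-"x", q3<-"y"
  len 2: q0<-"xx", q1<-"yy", q3<-"xy"
  len 3: q0<-"xxx", q1<-"xyy", q3<-"xxy"
  len 4: q0<-"xxxx", q1<-"xxyy", q3<-"xxxy"
  len 5: q0<-"xxxxx", q1<-"xxxyy", q3<-"xxxxy"
  len 6: q0<-"xxxxxx", q1<-"xxxxyy", q3<-"xxxxxy"
  len 7: q0<-"xxxxxxx", q1<-"xxxxxyy", q3<-"xxxxxxy"
  len 8: q0<-"xxxxxxxx", q1<-"xxxxxxyy", q3<-"xxxxxxxy"

No string accepted (empty language)


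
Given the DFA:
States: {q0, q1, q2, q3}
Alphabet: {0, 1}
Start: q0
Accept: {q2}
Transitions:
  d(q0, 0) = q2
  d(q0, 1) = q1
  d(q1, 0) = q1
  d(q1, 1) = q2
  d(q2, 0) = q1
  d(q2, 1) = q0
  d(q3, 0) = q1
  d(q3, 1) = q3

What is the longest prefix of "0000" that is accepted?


Run the DFA, marking each prefix where the state is accepting:
  "" -> q0 [reject]
  "0" -> q2 [accept]
  "00" -> q1 [reject]
  "000" -> q1 [reject]
  "0000" -> q1 [reject]

"0"
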